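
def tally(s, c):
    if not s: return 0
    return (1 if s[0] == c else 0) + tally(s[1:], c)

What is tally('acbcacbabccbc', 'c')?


s[0]='a' != 'c' -> 0
s[0]='c' == 'c' -> 1
s[0]='b' != 'c' -> 0
s[0]='c' == 'c' -> 1
s[0]='a' != 'c' -> 0
s[0]='c' == 'c' -> 1
s[0]='b' != 'c' -> 0
s[0]='a' != 'c' -> 0
s[0]='b' != 'c' -> 0
s[0]='c' == 'c' -> 1
s[0]='c' == 'c' -> 1
s[0]='b' != 'c' -> 0
s[0]='c' == 'c' -> 1
Sum: 0 + 1 + 0 + 1 + 0 + 1 + 0 + 0 + 0 + 1 + 1 + 0 + 1 = 6

6


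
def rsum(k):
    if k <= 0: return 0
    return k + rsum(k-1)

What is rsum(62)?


rsum(62)
= 62 + 61 + 60 + 59 + 58 + 57 + 56 + 55 + 54 + 53 + 52 + 51 + 50 + 49 + 48 + 47 + 46 + 45 + 44 + 43 + 42 + 41 + 40 + 39 + 38 + 37 + 36 + 35 + 34 + 33 + 32 + 31 + 30 + 29 + 28 + 27 + 26 + 25 + 24 + 23 + 22 + 21 + 20 + 19 + 18 + 17 + 16 + 15 + 14 + 13 + 12 + 11 + 10 + 9 + 8 + 7 + 6 + 5 + 4 + 3 + 2 + 1 + rsum(0)
= 62 + 61 + 60 + 59 + 58 + 57 + 56 + 55 + 54 + 53 + 52 + 51 + 50 + 49 + 48 + 47 + 46 + 45 + 44 + 43 + 42 + 41 + 40 + 39 + 38 + 37 + 36 + 35 + 34 + 33 + 32 + 31 + 30 + 29 + 28 + 27 + 26 + 25 + 24 + 23 + 22 + 21 + 20 + 19 + 18 + 17 + 16 + 15 + 14 + 13 + 12 + 11 + 10 + 9 + 8 + 7 + 6 + 5 + 4 + 3 + 2 + 1 + 0
= 1953

1953


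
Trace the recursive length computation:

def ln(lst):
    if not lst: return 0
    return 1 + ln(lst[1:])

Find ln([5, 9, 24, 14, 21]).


ln([5, 9, 24, 14, 21]) = 1 + ln([9, 24, 14, 21])
ln([9, 24, 14, 21]) = 1 + ln([24, 14, 21])
ln([24, 14, 21]) = 1 + ln([14, 21])
ln([14, 21]) = 1 + ln([21])
ln([21]) = 1 + ln([])
ln([]) = 0  (base case)
Unwinding: 1 + 1 + 1 + 1 + 1 + 0 = 5

5


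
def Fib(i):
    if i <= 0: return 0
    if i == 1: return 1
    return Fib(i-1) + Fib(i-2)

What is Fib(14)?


Computing Fib(14) bottom-up:
Fib(0) = 0
Fib(1) = 1
Fib(2) = Fib(1) + Fib(0) = 1 + 0 = 1
Fib(3) = Fib(2) + Fib(1) = 1 + 1 = 2
Fib(4) = Fib(3) + Fib(2) = 2 + 1 = 3
Fib(5) = Fib(4) + Fib(3) = 3 + 2 = 5
Fib(6) = Fib(5) + Fib(4) = 5 + 3 = 8
Fib(7) = Fib(6) + Fib(5) = 8 + 5 = 13
Fib(8) = Fib(7) + Fib(6) = 13 + 8 = 21
Fib(9) = Fib(8) + Fib(7) = 21 + 13 = 34
Fib(10) = Fib(9) + Fib(8) = 34 + 21 = 55
Fib(11) = Fib(10) + Fib(9) = 55 + 34 = 89
Fib(12) = Fib(11) + Fib(10) = 89 + 55 = 144
Fib(13) = Fib(12) + Fib(11) = 144 + 89 = 233
Fib(14) = Fib(13) + Fib(12) = 233 + 144 = 377

377


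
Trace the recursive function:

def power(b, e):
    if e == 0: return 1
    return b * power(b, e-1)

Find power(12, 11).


power(12, 11)
= 12 * power(12, 10)
= 12 * 12 * power(12, 9)
= 12 * 12 * 12 * power(12, 8)
= 12 * 12 * 12 * 12 * power(12, 7)
= 12 * 12 * 12 * 12 * 12 * power(12, 6)
= 12 * 12 * 12 * 12 * 12 * 12 * power(12, 5)
= 12 * 12 * 12 * 12 * 12 * 12 * 12 * power(12, 4)
= 12 * 12 * 12 * 12 * 12 * 12 * 12 * 12 * power(12, 3)
= 12 * 12 * 12 * 12 * 12 * 12 * 12 * 12 * 12 * power(12, 2)
= 12 * 12 * 12 * 12 * 12 * 12 * 12 * 12 * 12 * 12 * power(12, 1)
= 12 * 12 * 12 * 12 * 12 * 12 * 12 * 12 * 12 * 12 * 12 * power(12, 0)
= 12 * 12 * 12 * 12 * 12 * 12 * 12 * 12 * 12 * 12 * 12 * 1
= 743008370688

743008370688


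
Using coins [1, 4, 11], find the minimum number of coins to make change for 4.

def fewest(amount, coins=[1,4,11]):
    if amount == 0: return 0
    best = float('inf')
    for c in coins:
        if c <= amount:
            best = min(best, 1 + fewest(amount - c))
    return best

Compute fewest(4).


Building up with DP:
fewest(0) = 0
fewest(1) = min(1+fewest(0)=1+0=1) = 1
fewest(2) = min(1+fewest(1)=1+1=2) = 2
fewest(3) = min(1+fewest(2)=1+2=3) = 3
fewest(4) = min(1+fewest(3)=1+3=4, 1+fewest(0)=1+0=1) = 1

1


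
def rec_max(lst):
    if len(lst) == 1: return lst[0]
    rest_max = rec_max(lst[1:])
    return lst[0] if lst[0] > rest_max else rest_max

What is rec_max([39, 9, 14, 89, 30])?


rec_max([39, 9, 14, 89, 30]): compare 39 with rec_max([9, 14, 89, 30])
rec_max([9, 14, 89, 30]): compare 9 with rec_max([14, 89, 30])
rec_max([14, 89, 30]): compare 14 with rec_max([89, 30])
rec_max([89, 30]): compare 89 with rec_max([30])
rec_max([30]) = 30  (base case)
Compare 89 with 30 -> 89
Compare 14 with 89 -> 89
Compare 9 with 89 -> 89
Compare 39 with 89 -> 89

89


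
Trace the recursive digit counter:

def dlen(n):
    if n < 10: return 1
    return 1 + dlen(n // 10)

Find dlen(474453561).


dlen(474453561) = 1 + dlen(47445356)
dlen(47445356) = 1 + dlen(4744535)
dlen(4744535) = 1 + dlen(474453)
dlen(474453) = 1 + dlen(47445)
dlen(47445) = 1 + dlen(4744)
dlen(4744) = 1 + dlen(474)
dlen(474) = 1 + dlen(47)
dlen(47) = 1 + dlen(4)
dlen(4) = 1  (base case: 4 < 10)
Unwinding: 1 + 1 + 1 + 1 + 1 + 1 + 1 + 1 + 1 = 9

9


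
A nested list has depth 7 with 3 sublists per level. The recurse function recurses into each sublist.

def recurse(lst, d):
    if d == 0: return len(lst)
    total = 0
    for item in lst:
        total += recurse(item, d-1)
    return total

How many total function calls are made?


At depth 0 (root): 1 call
At depth 1: each of 1 parents calls recurse on 3 children = 3 calls
At depth 2: each of 3 parents calls recurse on 3 children = 9 calls
At depth 3: each of 9 parents calls recurse on 3 children = 27 calls
At depth 4: each of 27 parents calls recurse on 3 children = 81 calls
At depth 5: each of 81 parents calls recurse on 3 children = 243 calls
At depth 6: each of 243 parents calls recurse on 3 children = 729 calls
At depth 7: each of 729 parents calls recurse on 3 children = 2187 calls
Total: 1 + 3 + 9 + 27 + 81 + 243 + 729 + 2187 = 3280

3280


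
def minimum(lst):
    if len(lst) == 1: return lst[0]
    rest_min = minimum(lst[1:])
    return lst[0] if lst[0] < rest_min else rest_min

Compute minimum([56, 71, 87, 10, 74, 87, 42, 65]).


minimum([56, 71, 87, 10, 74, 87, 42, 65]): compare 56 with minimum([71, 87, 10, 74, 87, 42, 65])
minimum([71, 87, 10, 74, 87, 42, 65]): compare 71 with minimum([87, 10, 74, 87, 42, 65])
minimum([87, 10, 74, 87, 42, 65]): compare 87 with minimum([10, 74, 87, 42, 65])
minimum([10, 74, 87, 42, 65]): compare 10 with minimum([74, 87, 42, 65])
minimum([74, 87, 42, 65]): compare 74 with minimum([87, 42, 65])
minimum([87, 42, 65]): compare 87 with minimum([42, 65])
minimum([42, 65]): compare 42 with minimum([65])
minimum([65]) = 65  (base case)
Compare 42 with 65 -> 42
Compare 87 with 42 -> 42
Compare 74 with 42 -> 42
Compare 10 with 42 -> 10
Compare 87 with 10 -> 10
Compare 71 with 10 -> 10
Compare 56 with 10 -> 10

10


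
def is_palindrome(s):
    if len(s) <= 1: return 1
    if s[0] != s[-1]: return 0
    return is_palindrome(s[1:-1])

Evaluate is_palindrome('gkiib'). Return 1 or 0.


is_palindrome('gkiib'): s[0]='g' != s[-1]='b' -> return 0
Result: 0 (not a palindrome)

0


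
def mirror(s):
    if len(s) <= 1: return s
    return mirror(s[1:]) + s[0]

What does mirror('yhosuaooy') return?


mirror('yhosuaooy') = mirror('hosuaooy') + 'y'
mirror('hosuaooy') = mirror('osuaooy') + 'h'
mirror('osuaooy') = mirror('suaooy') + 'o'
mirror('suaooy') = mirror('uaooy') + 's'
mirror('uaooy') = mirror('aooy') + 'u'
mirror('aooy') = mirror('ooy') + 'a'
mirror('ooy') = mirror('oy') + 'o'
mirror('oy') = mirror('y') + 'o'
mirror('y') = 'y'  (base case)
Concatenating: 'y' + 'o' + 'o' + 'a' + 'u' + 's' + 'o' + 'h' + 'y' = 'yooausohy'

yooausohy


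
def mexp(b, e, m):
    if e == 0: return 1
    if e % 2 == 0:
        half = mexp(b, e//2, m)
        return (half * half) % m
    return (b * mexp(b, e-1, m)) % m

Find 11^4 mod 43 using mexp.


mexp(11, 4, 43): e is even, compute mexp(11, 2, 43)
  mexp(11, 2, 43): e is even, compute mexp(11, 1, 43)
    mexp(11, 1, 43): e is odd, compute mexp(11, 0, 43)
      mexp(11, 0, 43) = 1
    (11 * 1) % 43 = 11
  half=11, (11*11) % 43 = 35
half=35, (35*35) % 43 = 21

21


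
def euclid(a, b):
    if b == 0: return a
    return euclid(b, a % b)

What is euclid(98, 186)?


euclid(98, 186) = euclid(186, 98)
euclid(186, 98) = euclid(98, 88)
euclid(98, 88) = euclid(88, 10)
euclid(88, 10) = euclid(10, 8)
euclid(10, 8) = euclid(8, 2)
euclid(8, 2) = euclid(2, 0)
euclid(2, 0) = 2  (base case)

2


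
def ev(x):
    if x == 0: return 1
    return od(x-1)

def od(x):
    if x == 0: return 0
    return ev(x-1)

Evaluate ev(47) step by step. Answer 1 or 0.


ev(47) = od(46)
od(46) = ev(45)
ev(45) = od(44)
od(44) = ev(43)
ev(43) = od(42)
od(42) = ev(41)
ev(41) = od(40)
od(40) = ev(39)
ev(39) = od(38)
od(38) = ev(37)
ev(37) = od(36)
od(36) = ev(35)
ev(35) = od(34)
od(34) = ev(33)
ev(33) = od(32)
od(32) = ev(31)
ev(31) = od(30)
od(30) = ev(29)
ev(29) = od(28)
od(28) = ev(27)
ev(27) = od(26)
od(26) = ev(25)
ev(25) = od(24)
od(24) = ev(23)
ev(23) = od(22)
od(22) = ev(21)
ev(21) = od(20)
od(20) = ev(19)
ev(19) = od(18)
od(18) = ev(17)
ev(17) = od(16)
od(16) = ev(15)
ev(15) = od(14)
od(14) = ev(13)
ev(13) = od(12)
od(12) = ev(11)
ev(11) = od(10)
od(10) = ev(9)
ev(9) = od(8)
od(8) = ev(7)
ev(7) = od(6)
od(6) = ev(5)
ev(5) = od(4)
od(4) = ev(3)
ev(3) = od(2)
od(2) = ev(1)
ev(1) = od(0)
od(0) = 0  (base case)
Result: 0

0


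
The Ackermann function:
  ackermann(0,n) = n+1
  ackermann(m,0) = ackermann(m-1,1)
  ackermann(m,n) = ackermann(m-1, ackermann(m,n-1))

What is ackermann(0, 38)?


ackermann(0, 38) = 39
Result: ackermann(0, 38) = 39

39


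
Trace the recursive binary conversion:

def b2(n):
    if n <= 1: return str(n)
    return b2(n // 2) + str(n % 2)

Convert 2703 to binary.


b2(2703) = b2(1351) + '1'
b2(1351) = b2(675) + '1'
b2(675) = b2(337) + '1'
b2(337) = b2(168) + '1'
b2(168) = b2(84) + '0'
b2(84) = b2(42) + '0'
b2(42) = b2(21) + '0'
b2(21) = b2(10) + '1'
b2(10) = b2(5) + '0'
b2(5) = b2(2) + '1'
b2(2) = b2(1) + '0'
b2(1) = '1'  (base case)
Concatenating: '1' + '0' + '1' + '0' + '1' + '0' + '0' + '0' + '1' + '1' + '1' + '1' = '101010001111'

101010001111


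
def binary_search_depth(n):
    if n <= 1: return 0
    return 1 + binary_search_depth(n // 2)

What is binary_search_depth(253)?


253 / 2 = 126
126 / 2 = 63
63 / 2 = 31
31 / 2 = 15
15 / 2 = 7
7 / 2 = 3
3 / 2 = 1
Reached 1 after 7 halvings

7


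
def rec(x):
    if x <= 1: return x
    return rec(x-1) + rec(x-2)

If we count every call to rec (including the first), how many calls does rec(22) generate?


Let C(n) = total calls for rec(n)
C(0) = 1, C(1) = 1
C(2) = 1 + C(1) + C(0) = 1 + 1 + 1 = 3
C(3) = 1 + C(2) + C(1) = 1 + 3 + 1 = 5
C(4) = 1 + C(3) + C(2) = 1 + 5 + 3 = 9
C(5) = 1 + C(4) + C(3) = 1 + 9 + 5 = 15
C(6) = 1 + C(5) + C(4) = 1 + 15 + 9 = 25
C(7) = 1 + C(6) + C(5) = 1 + 25 + 15 = 41
C(8) = 1 + C(7) + C(6) = 1 + 41 + 25 = 67
C(9) = 1 + C(8) + C(7) = 1 + 67 + 41 = 109
C(10) = 1 + C(9) + C(8) = 1 + 109 + 67 = 177
C(11) = 1 + C(10) + C(9) = 1 + 177 + 109 = 287
C(12) = 1 + C(11) + C(10) = 1 + 287 + 177 = 465
C(13) = 1 + C(12) + C(11) = 1 + 465 + 287 = 753
C(14) = 1 + C(13) + C(12) = 1 + 753 + 465 = 1219
C(15) = 1 + C(14) + C(13) = 1 + 1219 + 753 = 1973
C(16) = 1 + C(15) + C(14) = 1 + 1973 + 1219 = 3193
C(17) = 1 + C(16) + C(15) = 1 + 3193 + 1973 = 5167
C(18) = 1 + C(17) + C(16) = 1 + 5167 + 3193 = 8361
C(19) = 1 + C(18) + C(17) = 1 + 8361 + 5167 = 13529
C(20) = 1 + C(19) + C(18) = 1 + 13529 + 8361 = 21891
C(21) = 1 + C(20) + C(19) = 1 + 21891 + 13529 = 35421
C(22) = 1 + C(21) + C(20) = 1 + 35421 + 21891 = 57313

57313


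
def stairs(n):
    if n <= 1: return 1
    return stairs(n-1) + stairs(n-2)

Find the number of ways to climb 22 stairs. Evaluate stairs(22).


Building up from base cases:
stairs(0) = 1
stairs(1) = 1
stairs(2) = stairs(1) + stairs(0) = 1 + 1 = 2
stairs(3) = stairs(2) + stairs(1) = 2 + 1 = 3
stairs(4) = stairs(3) + stairs(2) = 3 + 2 = 5
stairs(5) = stairs(4) + stairs(3) = 5 + 3 = 8
stairs(6) = stairs(5) + stairs(4) = 8 + 5 = 13
stairs(7) = stairs(6) + stairs(5) = 13 + 8 = 21
stairs(8) = stairs(7) + stairs(6) = 21 + 13 = 34
stairs(9) = stairs(8) + stairs(7) = 34 + 21 = 55
stairs(10) = stairs(9) + stairs(8) = 55 + 34 = 89
stairs(11) = stairs(10) + stairs(9) = 89 + 55 = 144
stairs(12) = stairs(11) + stairs(10) = 144 + 89 = 233
stairs(13) = stairs(12) + stairs(11) = 233 + 144 = 377
stairs(14) = stairs(13) + stairs(12) = 377 + 233 = 610
stairs(15) = stairs(14) + stairs(13) = 610 + 377 = 987
stairs(16) = stairs(15) + stairs(14) = 987 + 610 = 1597
stairs(17) = stairs(16) + stairs(15) = 1597 + 987 = 2584
stairs(18) = stairs(17) + stairs(16) = 2584 + 1597 = 4181
stairs(19) = stairs(18) + stairs(17) = 4181 + 2584 = 6765
stairs(20) = stairs(19) + stairs(18) = 6765 + 4181 = 10946
stairs(21) = stairs(20) + stairs(19) = 10946 + 6765 = 17711
stairs(22) = stairs(21) + stairs(20) = 17711 + 10946 = 28657

28657


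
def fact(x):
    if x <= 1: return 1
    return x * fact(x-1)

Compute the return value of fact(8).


fact(8)
= 8 * fact(7)
= 8 * 7 * fact(6)
= 8 * 7 * 6 * fact(5)
= 8 * 7 * 6 * 5 * fact(4)
= 8 * 7 * 6 * 5 * 4 * fact(3)
= 8 * 7 * 6 * 5 * 4 * 3 * fact(2)
= 8 * 7 * 6 * 5 * 4 * 3 * 2 * fact(1)
= 8 * 7 * 6 * 5 * 4 * 3 * 2 * 1
= 40320

40320


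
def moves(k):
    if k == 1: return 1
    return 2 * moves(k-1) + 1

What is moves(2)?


moves(2) = 2 * moves(1) + 1
moves(1) = 1  (base case)
moves(2) = 2 * 1 + 1 = 3

3


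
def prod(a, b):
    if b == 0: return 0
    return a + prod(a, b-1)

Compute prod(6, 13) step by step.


prod(6, 13) = 6 + prod(6, 12)
prod(6, 12) = 6 + prod(6, 11)
prod(6, 11) = 6 + prod(6, 10)
prod(6, 10) = 6 + prod(6, 9)
prod(6, 9) = 6 + prod(6, 8)
prod(6, 8) = 6 + prod(6, 7)
prod(6, 7) = 6 + prod(6, 6)
prod(6, 6) = 6 + prod(6, 5)
prod(6, 5) = 6 + prod(6, 4)
prod(6, 4) = 6 + prod(6, 3)
prod(6, 3) = 6 + prod(6, 2)
prod(6, 2) = 6 + prod(6, 1)
prod(6, 1) = 6 + prod(6, 0)
prod(6, 0) = 0  (base case)
Total: 6 + 6 + 6 + 6 + 6 + 6 + 6 + 6 + 6 + 6 + 6 + 6 + 6 + 0 = 78

78


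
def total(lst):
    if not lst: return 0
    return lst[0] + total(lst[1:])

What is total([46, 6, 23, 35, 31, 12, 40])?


total([46, 6, 23, 35, 31, 12, 40]) = 46 + total([6, 23, 35, 31, 12, 40])
total([6, 23, 35, 31, 12, 40]) = 6 + total([23, 35, 31, 12, 40])
total([23, 35, 31, 12, 40]) = 23 + total([35, 31, 12, 40])
total([35, 31, 12, 40]) = 35 + total([31, 12, 40])
total([31, 12, 40]) = 31 + total([12, 40])
total([12, 40]) = 12 + total([40])
total([40]) = 40 + total([])
total([]) = 0  (base case)
Total: 46 + 6 + 23 + 35 + 31 + 12 + 40 + 0 = 193

193


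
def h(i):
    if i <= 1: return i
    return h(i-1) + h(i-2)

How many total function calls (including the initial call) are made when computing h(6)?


Let C(n) = total calls for h(n)
C(0) = 1, C(1) = 1
C(2) = 1 + C(1) + C(0) = 1 + 1 + 1 = 3
C(3) = 1 + C(2) + C(1) = 1 + 3 + 1 = 5
C(4) = 1 + C(3) + C(2) = 1 + 5 + 3 = 9
C(5) = 1 + C(4) + C(3) = 1 + 9 + 5 = 15
C(6) = 1 + C(5) + C(4) = 1 + 15 + 9 = 25

25


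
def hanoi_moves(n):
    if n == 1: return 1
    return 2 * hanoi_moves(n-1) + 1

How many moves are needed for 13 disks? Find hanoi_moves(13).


hanoi_moves(13) = 2 * hanoi_moves(12) + 1
hanoi_moves(12) = 2 * hanoi_moves(11) + 1
hanoi_moves(11) = 2 * hanoi_moves(10) + 1
hanoi_moves(10) = 2 * hanoi_moves(9) + 1
hanoi_moves(9) = 2 * hanoi_moves(8) + 1
hanoi_moves(8) = 2 * hanoi_moves(7) + 1
hanoi_moves(7) = 2 * hanoi_moves(6) + 1
hanoi_moves(6) = 2 * hanoi_moves(5) + 1
hanoi_moves(5) = 2 * hanoi_moves(4) + 1
hanoi_moves(4) = 2 * hanoi_moves(3) + 1
hanoi_moves(3) = 2 * hanoi_moves(2) + 1
hanoi_moves(2) = 2 * hanoi_moves(1) + 1
hanoi_moves(1) = 1  (base case)
hanoi_moves(2) = 2 * 1 + 1 = 3
hanoi_moves(3) = 2 * 3 + 1 = 7
hanoi_moves(4) = 2 * 7 + 1 = 15
hanoi_moves(5) = 2 * 15 + 1 = 31
hanoi_moves(6) = 2 * 31 + 1 = 63
hanoi_moves(7) = 2 * 63 + 1 = 127
hanoi_moves(8) = 2 * 127 + 1 = 255
hanoi_moves(9) = 2 * 255 + 1 = 511
hanoi_moves(10) = 2 * 511 + 1 = 1023
hanoi_moves(11) = 2 * 1023 + 1 = 2047
hanoi_moves(12) = 2 * 2047 + 1 = 4095
hanoi_moves(13) = 2 * 4095 + 1 = 8191

8191


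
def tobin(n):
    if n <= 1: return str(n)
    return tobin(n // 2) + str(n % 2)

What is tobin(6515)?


tobin(6515) = tobin(3257) + '1'
tobin(3257) = tobin(1628) + '1'
tobin(1628) = tobin(814) + '0'
tobin(814) = tobin(407) + '0'
tobin(407) = tobin(203) + '1'
tobin(203) = tobin(101) + '1'
tobin(101) = tobin(50) + '1'
tobin(50) = tobin(25) + '0'
tobin(25) = tobin(12) + '1'
tobin(12) = tobin(6) + '0'
tobin(6) = tobin(3) + '0'
tobin(3) = tobin(1) + '1'
tobin(1) = '1'  (base case)
Concatenating: '1' + '1' + '0' + '0' + '1' + '0' + '1' + '1' + '1' + '0' + '0' + '1' + '1' = '1100101110011'

1100101110011


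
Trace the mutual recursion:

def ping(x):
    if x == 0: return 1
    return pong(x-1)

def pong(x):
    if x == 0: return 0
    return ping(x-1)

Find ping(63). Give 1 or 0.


ping(63) = pong(62)
pong(62) = ping(61)
ping(61) = pong(60)
pong(60) = ping(59)
ping(59) = pong(58)
pong(58) = ping(57)
ping(57) = pong(56)
pong(56) = ping(55)
ping(55) = pong(54)
pong(54) = ping(53)
ping(53) = pong(52)
pong(52) = ping(51)
ping(51) = pong(50)
pong(50) = ping(49)
ping(49) = pong(48)
pong(48) = ping(47)
ping(47) = pong(46)
pong(46) = ping(45)
ping(45) = pong(44)
pong(44) = ping(43)
ping(43) = pong(42)
pong(42) = ping(41)
ping(41) = pong(40)
pong(40) = ping(39)
ping(39) = pong(38)
pong(38) = ping(37)
ping(37) = pong(36)
pong(36) = ping(35)
ping(35) = pong(34)
pong(34) = ping(33)
ping(33) = pong(32)
pong(32) = ping(31)
ping(31) = pong(30)
pong(30) = ping(29)
ping(29) = pong(28)
pong(28) = ping(27)
ping(27) = pong(26)
pong(26) = ping(25)
ping(25) = pong(24)
pong(24) = ping(23)
ping(23) = pong(22)
pong(22) = ping(21)
ping(21) = pong(20)
pong(20) = ping(19)
ping(19) = pong(18)
pong(18) = ping(17)
ping(17) = pong(16)
pong(16) = ping(15)
ping(15) = pong(14)
pong(14) = ping(13)
ping(13) = pong(12)
pong(12) = ping(11)
ping(11) = pong(10)
pong(10) = ping(9)
ping(9) = pong(8)
pong(8) = ping(7)
ping(7) = pong(6)
pong(6) = ping(5)
ping(5) = pong(4)
pong(4) = ping(3)
ping(3) = pong(2)
pong(2) = ping(1)
ping(1) = pong(0)
pong(0) = 0  (base case)
Result: 0

0


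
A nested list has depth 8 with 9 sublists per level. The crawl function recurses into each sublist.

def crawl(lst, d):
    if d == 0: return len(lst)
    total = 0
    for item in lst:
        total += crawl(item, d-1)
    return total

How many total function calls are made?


At depth 0 (root): 1 call
At depth 1: each of 1 parents calls crawl on 9 children = 9 calls
At depth 2: each of 9 parents calls crawl on 9 children = 81 calls
At depth 3: each of 81 parents calls crawl on 9 children = 729 calls
At depth 4: each of 729 parents calls crawl on 9 children = 6561 calls
At depth 5: each of 6561 parents calls crawl on 9 children = 59049 calls
At depth 6: each of 59049 parents calls crawl on 9 children = 531441 calls
At depth 7: each of 531441 parents calls crawl on 9 children = 4782969 calls
At depth 8: each of 4782969 parents calls crawl on 9 children = 43046721 calls
Total: 1 + 9 + 81 + 729 + 6561 + 59049 + 531441 + 4782969 + 43046721 = 48427561

48427561


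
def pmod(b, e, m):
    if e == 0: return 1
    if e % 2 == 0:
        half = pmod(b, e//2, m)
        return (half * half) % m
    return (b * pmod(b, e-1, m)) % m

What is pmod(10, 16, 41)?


pmod(10, 16, 41): e is even, compute pmod(10, 8, 41)
  pmod(10, 8, 41): e is even, compute pmod(10, 4, 41)
    pmod(10, 4, 41): e is even, compute pmod(10, 2, 41)
      pmod(10, 2, 41): e is even, compute pmod(10, 1, 41)
        pmod(10, 1, 41): e is odd, compute pmod(10, 0, 41)
          pmod(10, 0, 41) = 1
        (10 * 1) % 41 = 10
      half=10, (10*10) % 41 = 18
    half=18, (18*18) % 41 = 37
  half=37, (37*37) % 41 = 16
half=16, (16*16) % 41 = 10

10


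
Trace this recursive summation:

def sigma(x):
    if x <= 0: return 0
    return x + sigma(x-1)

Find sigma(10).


sigma(10)
= 10 + 9 + 8 + 7 + 6 + 5 + 4 + 3 + 2 + 1 + sigma(0)
= 10 + 9 + 8 + 7 + 6 + 5 + 4 + 3 + 2 + 1 + 0
= 55

55


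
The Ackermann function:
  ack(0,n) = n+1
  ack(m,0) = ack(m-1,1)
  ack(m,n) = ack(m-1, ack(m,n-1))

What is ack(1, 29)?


ack(1, 29) = ack(0, ack(1, 28))
  ack(1, 28) = ack(0, ack(1, 27))
    ack(1, 27) = ack(0, ack(1, 26))
      ack(1, 26) = ack(0, ack(1, 25))
        ack(1, 25) = ack(0, ack(1, 24))
          ack(1, 24) = ack(0, ack(1, 23))
          ack(1, 23) = ack(0, ack(1, 22))
          ack(1, 22) = ack(0, ack(1, 21))
          ack(1, 21) = ack(0, ack(1, 20))
          ack(1, 20) = ack(0, ack(1, 19))
          ack(1, 19) = ack(0, ack(1, 18))
          ack(1, 18) = ack(0, ack(1, 17))
          ack(1, 17) = ack(0, ack(1, 16))
          ack(1, 16) = ack(0, ack(1, 15))
          ack(1, 15) = ack(0, ack(1, 14))
          ack(1, 14) = ack(0, ack(1, 13))
          ack(1, 13) = ack(0, ack(1, 12))
          ack(1, 12) = ack(0, ack(1, 11))
          ack(1, 11) = ack(0, ack(1, 10))
          ack(1, 10) = ack(0, ack(1, 9))
          ack(1, 9) = ack(0, ack(1, 8))
          ack(1, 8) = ack(0, ack(1, 7))
          ack(1, 7) = ack(0, ack(1, 6))
          ack(1, 6) = ack(0, ack(1, 5))
          ack(1, 5) = ack(0, ack(1, 4))
... (trace truncated)
Result: ack(1, 29) = 31

31


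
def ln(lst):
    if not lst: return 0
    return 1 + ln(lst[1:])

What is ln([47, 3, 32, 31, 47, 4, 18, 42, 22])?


ln([47, 3, 32, 31, 47, 4, 18, 42, 22]) = 1 + ln([3, 32, 31, 47, 4, 18, 42, 22])
ln([3, 32, 31, 47, 4, 18, 42, 22]) = 1 + ln([32, 31, 47, 4, 18, 42, 22])
ln([32, 31, 47, 4, 18, 42, 22]) = 1 + ln([31, 47, 4, 18, 42, 22])
ln([31, 47, 4, 18, 42, 22]) = 1 + ln([47, 4, 18, 42, 22])
ln([47, 4, 18, 42, 22]) = 1 + ln([4, 18, 42, 22])
ln([4, 18, 42, 22]) = 1 + ln([18, 42, 22])
ln([18, 42, 22]) = 1 + ln([42, 22])
ln([42, 22]) = 1 + ln([22])
ln([22]) = 1 + ln([])
ln([]) = 0  (base case)
Unwinding: 1 + 1 + 1 + 1 + 1 + 1 + 1 + 1 + 1 + 0 = 9

9


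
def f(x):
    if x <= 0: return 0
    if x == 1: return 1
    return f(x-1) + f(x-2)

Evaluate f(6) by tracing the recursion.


Computing f(6) bottom-up:
f(0) = 0
f(1) = 1
f(2) = f(1) + f(0) = 1 + 0 = 1
f(3) = f(2) + f(1) = 1 + 1 = 2
f(4) = f(3) + f(2) = 2 + 1 = 3
f(5) = f(4) + f(3) = 3 + 2 = 5
f(6) = f(5) + f(4) = 5 + 3 = 8

8


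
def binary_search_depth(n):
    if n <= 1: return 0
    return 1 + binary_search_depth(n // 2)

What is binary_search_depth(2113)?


2113 / 2 = 1056
1056 / 2 = 528
528 / 2 = 264
264 / 2 = 132
132 / 2 = 66
66 / 2 = 33
33 / 2 = 16
16 / 2 = 8
8 / 2 = 4
4 / 2 = 2
2 / 2 = 1
Reached 1 after 11 halvings

11


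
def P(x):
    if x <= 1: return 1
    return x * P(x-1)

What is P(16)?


P(16)
= 16 * P(15)
= 16 * 15 * P(14)
= 16 * 15 * 14 * P(13)
= 16 * 15 * 14 * 13 * P(12)
= 16 * 15 * 14 * 13 * 12 * P(11)
= 16 * 15 * 14 * 13 * 12 * 11 * P(10)
= 16 * 15 * 14 * 13 * 12 * 11 * 10 * P(9)
= 16 * 15 * 14 * 13 * 12 * 11 * 10 * 9 * P(8)
= 16 * 15 * 14 * 13 * 12 * 11 * 10 * 9 * 8 * P(7)
= 16 * 15 * 14 * 13 * 12 * 11 * 10 * 9 * 8 * 7 * P(6)
= 16 * 15 * 14 * 13 * 12 * 11 * 10 * 9 * 8 * 7 * 6 * P(5)
= 16 * 15 * 14 * 13 * 12 * 11 * 10 * 9 * 8 * 7 * 6 * 5 * P(4)
= 16 * 15 * 14 * 13 * 12 * 11 * 10 * 9 * 8 * 7 * 6 * 5 * 4 * P(3)
= 16 * 15 * 14 * 13 * 12 * 11 * 10 * 9 * 8 * 7 * 6 * 5 * 4 * 3 * P(2)
= 16 * 15 * 14 * 13 * 12 * 11 * 10 * 9 * 8 * 7 * 6 * 5 * 4 * 3 * 2 * P(1)
= 16 * 15 * 14 * 13 * 12 * 11 * 10 * 9 * 8 * 7 * 6 * 5 * 4 * 3 * 2 * 1
= 20922789888000

20922789888000


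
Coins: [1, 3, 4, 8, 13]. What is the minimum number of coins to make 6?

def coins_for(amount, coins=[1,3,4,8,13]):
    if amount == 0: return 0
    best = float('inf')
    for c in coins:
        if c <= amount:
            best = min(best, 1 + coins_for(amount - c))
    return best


Building up with DP:
coins_for(0) = 0
coins_for(1) = min(1+coins_for(0)=1+0=1) = 1
coins_for(2) = min(1+coins_for(1)=1+1=2) = 2
coins_for(3) = min(1+coins_for(2)=1+2=3, 1+coins_for(0)=1+0=1) = 1
coins_for(4) = min(1+coins_for(3)=1+1=2, 1+coins_for(1)=1+1=2, 1+coins_for(0)=1+0=1) = 1
coins_for(5) = min(1+coins_for(4)=1+1=2, 1+coins_for(2)=1+2=3, 1+coins_for(1)=1+1=2) = 2
coins_for(6) = min(1+coins_for(5)=1+2=3, 1+coins_for(3)=1+1=2, 1+coins_for(2)=1+2=3) = 2

2


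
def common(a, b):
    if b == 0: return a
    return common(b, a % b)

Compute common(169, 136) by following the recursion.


common(169, 136) = common(136, 33)
common(136, 33) = common(33, 4)
common(33, 4) = common(4, 1)
common(4, 1) = common(1, 0)
common(1, 0) = 1  (base case)

1


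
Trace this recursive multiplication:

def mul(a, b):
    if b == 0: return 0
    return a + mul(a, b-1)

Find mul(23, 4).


mul(23, 4) = 23 + mul(23, 3)
mul(23, 3) = 23 + mul(23, 2)
mul(23, 2) = 23 + mul(23, 1)
mul(23, 1) = 23 + mul(23, 0)
mul(23, 0) = 0  (base case)
Total: 23 + 23 + 23 + 23 + 0 = 92

92


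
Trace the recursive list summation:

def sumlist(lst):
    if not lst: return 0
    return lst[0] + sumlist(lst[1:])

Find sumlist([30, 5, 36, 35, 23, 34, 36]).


sumlist([30, 5, 36, 35, 23, 34, 36]) = 30 + sumlist([5, 36, 35, 23, 34, 36])
sumlist([5, 36, 35, 23, 34, 36]) = 5 + sumlist([36, 35, 23, 34, 36])
sumlist([36, 35, 23, 34, 36]) = 36 + sumlist([35, 23, 34, 36])
sumlist([35, 23, 34, 36]) = 35 + sumlist([23, 34, 36])
sumlist([23, 34, 36]) = 23 + sumlist([34, 36])
sumlist([34, 36]) = 34 + sumlist([36])
sumlist([36]) = 36 + sumlist([])
sumlist([]) = 0  (base case)
Total: 30 + 5 + 36 + 35 + 23 + 34 + 36 + 0 = 199

199


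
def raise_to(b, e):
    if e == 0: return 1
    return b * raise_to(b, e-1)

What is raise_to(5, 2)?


raise_to(5, 2)
= 5 * raise_to(5, 1)
= 5 * 5 * raise_to(5, 0)
= 5 * 5 * 1
= 25

25


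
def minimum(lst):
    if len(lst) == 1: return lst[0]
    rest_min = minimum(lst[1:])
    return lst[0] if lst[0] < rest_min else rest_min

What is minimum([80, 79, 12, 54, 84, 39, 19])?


minimum([80, 79, 12, 54, 84, 39, 19]): compare 80 with minimum([79, 12, 54, 84, 39, 19])
minimum([79, 12, 54, 84, 39, 19]): compare 79 with minimum([12, 54, 84, 39, 19])
minimum([12, 54, 84, 39, 19]): compare 12 with minimum([54, 84, 39, 19])
minimum([54, 84, 39, 19]): compare 54 with minimum([84, 39, 19])
minimum([84, 39, 19]): compare 84 with minimum([39, 19])
minimum([39, 19]): compare 39 with minimum([19])
minimum([19]) = 19  (base case)
Compare 39 with 19 -> 19
Compare 84 with 19 -> 19
Compare 54 with 19 -> 19
Compare 12 with 19 -> 12
Compare 79 with 12 -> 12
Compare 80 with 12 -> 12

12


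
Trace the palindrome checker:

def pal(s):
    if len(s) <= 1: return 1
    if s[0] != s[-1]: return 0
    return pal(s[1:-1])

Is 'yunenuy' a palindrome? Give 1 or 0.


pal('yunenuy'): s[0]='y' == s[-1]='y' -> check pal('unenu')
pal('unenu'): s[0]='u' == s[-1]='u' -> check pal('nen')
pal('nen'): s[0]='n' == s[-1]='n' -> check pal('e')
pal('e'): len <= 1 -> return 1  (base case)
Result: 1 (palindrome)

1


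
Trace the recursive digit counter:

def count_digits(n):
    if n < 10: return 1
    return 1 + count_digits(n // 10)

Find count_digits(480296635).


count_digits(480296635) = 1 + count_digits(48029663)
count_digits(48029663) = 1 + count_digits(4802966)
count_digits(4802966) = 1 + count_digits(480296)
count_digits(480296) = 1 + count_digits(48029)
count_digits(48029) = 1 + count_digits(4802)
count_digits(4802) = 1 + count_digits(480)
count_digits(480) = 1 + count_digits(48)
count_digits(48) = 1 + count_digits(4)
count_digits(4) = 1  (base case: 4 < 10)
Unwinding: 1 + 1 + 1 + 1 + 1 + 1 + 1 + 1 + 1 = 9

9


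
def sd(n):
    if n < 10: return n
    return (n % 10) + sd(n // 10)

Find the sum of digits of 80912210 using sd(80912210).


sd(80912210) = 0 + sd(8091221)
sd(8091221) = 1 + sd(809122)
sd(809122) = 2 + sd(80912)
sd(80912) = 2 + sd(8091)
sd(8091) = 1 + sd(809)
sd(809) = 9 + sd(80)
sd(80) = 0 + sd(8)
sd(8) = 8  (base case)
Total: 0 + 1 + 2 + 2 + 1 + 9 + 0 + 8 = 23

23


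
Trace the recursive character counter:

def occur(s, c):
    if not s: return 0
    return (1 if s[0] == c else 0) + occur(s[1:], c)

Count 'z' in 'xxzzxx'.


s[0]='x' != 'z' -> 0
s[0]='x' != 'z' -> 0
s[0]='z' == 'z' -> 1
s[0]='z' == 'z' -> 1
s[0]='x' != 'z' -> 0
s[0]='x' != 'z' -> 0
Sum: 0 + 0 + 1 + 1 + 0 + 0 = 2

2


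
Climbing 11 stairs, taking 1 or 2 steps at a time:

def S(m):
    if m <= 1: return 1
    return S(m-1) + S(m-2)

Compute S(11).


Building up from base cases:
S(0) = 1
S(1) = 1
S(2) = S(1) + S(0) = 1 + 1 = 2
S(3) = S(2) + S(1) = 2 + 1 = 3
S(4) = S(3) + S(2) = 3 + 2 = 5
S(5) = S(4) + S(3) = 5 + 3 = 8
S(6) = S(5) + S(4) = 8 + 5 = 13
S(7) = S(6) + S(5) = 13 + 8 = 21
S(8) = S(7) + S(6) = 21 + 13 = 34
S(9) = S(8) + S(7) = 34 + 21 = 55
S(10) = S(9) + S(8) = 55 + 34 = 89
S(11) = S(10) + S(9) = 89 + 55 = 144

144


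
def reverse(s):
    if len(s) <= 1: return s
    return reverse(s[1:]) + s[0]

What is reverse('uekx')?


reverse('uekx') = reverse('ekx') + 'u'
reverse('ekx') = reverse('kx') + 'e'
reverse('kx') = reverse('x') + 'k'
reverse('x') = 'x'  (base case)
Concatenating: 'x' + 'k' + 'e' + 'u' = 'xkeu'

xkeu


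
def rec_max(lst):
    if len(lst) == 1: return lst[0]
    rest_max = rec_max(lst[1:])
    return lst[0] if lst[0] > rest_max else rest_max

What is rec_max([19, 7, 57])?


rec_max([19, 7, 57]): compare 19 with rec_max([7, 57])
rec_max([7, 57]): compare 7 with rec_max([57])
rec_max([57]) = 57  (base case)
Compare 7 with 57 -> 57
Compare 19 with 57 -> 57

57


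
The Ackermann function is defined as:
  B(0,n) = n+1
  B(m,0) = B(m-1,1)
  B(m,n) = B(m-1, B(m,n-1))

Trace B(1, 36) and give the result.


B(1, 36) = B(0, B(1, 35))
  B(1, 35) = B(0, B(1, 34))
    B(1, 34) = B(0, B(1, 33))
      B(1, 33) = B(0, B(1, 32))
        B(1, 32) = B(0, B(1, 31))
          B(1, 31) = B(0, B(1, 30))
          B(1, 30) = B(0, B(1, 29))
          B(1, 29) = B(0, B(1, 28))
          B(1, 28) = B(0, B(1, 27))
          B(1, 27) = B(0, B(1, 26))
          B(1, 26) = B(0, B(1, 25))
          B(1, 25) = B(0, B(1, 24))
          B(1, 24) = B(0, B(1, 23))
          B(1, 23) = B(0, B(1, 22))
          B(1, 22) = B(0, B(1, 21))
          B(1, 21) = B(0, B(1, 20))
          B(1, 20) = B(0, B(1, 19))
          B(1, 19) = B(0, B(1, 18))
          B(1, 18) = B(0, B(1, 17))
          B(1, 17) = B(0, B(1, 16))
          B(1, 16) = B(0, B(1, 15))
          B(1, 15) = B(0, B(1, 14))
          B(1, 14) = B(0, B(1, 13))
          B(1, 13) = B(0, B(1, 12))
          B(1, 12) = B(0, B(1, 11))
... (trace truncated)
Result: B(1, 36) = 38

38


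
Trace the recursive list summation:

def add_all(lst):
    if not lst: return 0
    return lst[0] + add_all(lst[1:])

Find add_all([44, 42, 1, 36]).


add_all([44, 42, 1, 36]) = 44 + add_all([42, 1, 36])
add_all([42, 1, 36]) = 42 + add_all([1, 36])
add_all([1, 36]) = 1 + add_all([36])
add_all([36]) = 36 + add_all([])
add_all([]) = 0  (base case)
Total: 44 + 42 + 1 + 36 + 0 = 123

123


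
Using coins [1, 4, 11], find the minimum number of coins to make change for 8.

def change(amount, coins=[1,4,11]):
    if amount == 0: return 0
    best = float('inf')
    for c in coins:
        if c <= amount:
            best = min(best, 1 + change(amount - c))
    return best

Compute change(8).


Building up with DP:
change(0) = 0
change(1) = min(1+change(0)=1+0=1) = 1
change(2) = min(1+change(1)=1+1=2) = 2
change(3) = min(1+change(2)=1+2=3) = 3
change(4) = min(1+change(3)=1+3=4, 1+change(0)=1+0=1) = 1
change(5) = min(1+change(4)=1+1=2, 1+change(1)=1+1=2) = 2
change(6) = min(1+change(5)=1+2=3, 1+change(2)=1+2=3) = 3
change(7) = min(1+change(6)=1+3=4, 1+change(3)=1+3=4) = 4
change(8) = min(1+change(7)=1+4=5, 1+change(4)=1+1=2) = 2

2


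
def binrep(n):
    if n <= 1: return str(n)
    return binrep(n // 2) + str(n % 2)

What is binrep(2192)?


binrep(2192) = binrep(1096) + '0'
binrep(1096) = binrep(548) + '0'
binrep(548) = binrep(274) + '0'
binrep(274) = binrep(137) + '0'
binrep(137) = binrep(68) + '1'
binrep(68) = binrep(34) + '0'
binrep(34) = binrep(17) + '0'
binrep(17) = binrep(8) + '1'
binrep(8) = binrep(4) + '0'
binrep(4) = binrep(2) + '0'
binrep(2) = binrep(1) + '0'
binrep(1) = '1'  (base case)
Concatenating: '1' + '0' + '0' + '0' + '1' + '0' + '0' + '1' + '0' + '0' + '0' + '0' = '100010010000'

100010010000


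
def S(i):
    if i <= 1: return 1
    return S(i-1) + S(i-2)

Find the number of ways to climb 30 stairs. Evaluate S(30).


Building up from base cases:
S(0) = 1
S(1) = 1
S(2) = S(1) + S(0) = 1 + 1 = 2
S(3) = S(2) + S(1) = 2 + 1 = 3
S(4) = S(3) + S(2) = 3 + 2 = 5
S(5) = S(4) + S(3) = 5 + 3 = 8
S(6) = S(5) + S(4) = 8 + 5 = 13
S(7) = S(6) + S(5) = 13 + 8 = 21
S(8) = S(7) + S(6) = 21 + 13 = 34
S(9) = S(8) + S(7) = 34 + 21 = 55
S(10) = S(9) + S(8) = 55 + 34 = 89
S(11) = S(10) + S(9) = 89 + 55 = 144
S(12) = S(11) + S(10) = 144 + 89 = 233
S(13) = S(12) + S(11) = 233 + 144 = 377
S(14) = S(13) + S(12) = 377 + 233 = 610
S(15) = S(14) + S(13) = 610 + 377 = 987
S(16) = S(15) + S(14) = 987 + 610 = 1597
S(17) = S(16) + S(15) = 1597 + 987 = 2584
S(18) = S(17) + S(16) = 2584 + 1597 = 4181
S(19) = S(18) + S(17) = 4181 + 2584 = 6765
S(20) = S(19) + S(18) = 6765 + 4181 = 10946
S(21) = S(20) + S(19) = 10946 + 6765 = 17711
S(22) = S(21) + S(20) = 17711 + 10946 = 28657
S(23) = S(22) + S(21) = 28657 + 17711 = 46368
S(24) = S(23) + S(22) = 46368 + 28657 = 75025
S(25) = S(24) + S(23) = 75025 + 46368 = 121393
S(26) = S(25) + S(24) = 121393 + 75025 = 196418
S(27) = S(26) + S(25) = 196418 + 121393 = 317811
S(28) = S(27) + S(26) = 317811 + 196418 = 514229
S(29) = S(28) + S(27) = 514229 + 317811 = 832040
S(30) = S(29) + S(28) = 832040 + 514229 = 1346269

1346269


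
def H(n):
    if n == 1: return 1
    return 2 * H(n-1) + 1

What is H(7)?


H(7) = 2 * H(6) + 1
H(6) = 2 * H(5) + 1
H(5) = 2 * H(4) + 1
H(4) = 2 * H(3) + 1
H(3) = 2 * H(2) + 1
H(2) = 2 * H(1) + 1
H(1) = 1  (base case)
H(2) = 2 * 1 + 1 = 3
H(3) = 2 * 3 + 1 = 7
H(4) = 2 * 7 + 1 = 15
H(5) = 2 * 15 + 1 = 31
H(6) = 2 * 31 + 1 = 63
H(7) = 2 * 63 + 1 = 127

127


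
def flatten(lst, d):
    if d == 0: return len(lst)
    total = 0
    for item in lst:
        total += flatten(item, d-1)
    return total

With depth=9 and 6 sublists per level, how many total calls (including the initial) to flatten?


At depth 0 (root): 1 call
At depth 1: each of 1 parents calls flatten on 6 children = 6 calls
At depth 2: each of 6 parents calls flatten on 6 children = 36 calls
At depth 3: each of 36 parents calls flatten on 6 children = 216 calls
At depth 4: each of 216 parents calls flatten on 6 children = 1296 calls
At depth 5: each of 1296 parents calls flatten on 6 children = 7776 calls
At depth 6: each of 7776 parents calls flatten on 6 children = 46656 calls
At depth 7: each of 46656 parents calls flatten on 6 children = 279936 calls
At depth 8: each of 279936 parents calls flatten on 6 children = 1679616 calls
At depth 9: each of 1679616 parents calls flatten on 6 children = 10077696 calls
Total: 1 + 6 + 36 + 216 + 1296 + 7776 + 46656 + 279936 + 1679616 + 10077696 = 12093235

12093235


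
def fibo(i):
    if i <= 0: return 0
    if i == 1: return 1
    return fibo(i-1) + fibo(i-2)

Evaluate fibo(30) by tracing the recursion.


Computing fibo(30) bottom-up:
fibo(0) = 0
fibo(1) = 1
fibo(2) = fibo(1) + fibo(0) = 1 + 0 = 1
fibo(3) = fibo(2) + fibo(1) = 1 + 1 = 2
fibo(4) = fibo(3) + fibo(2) = 2 + 1 = 3
fibo(5) = fibo(4) + fibo(3) = 3 + 2 = 5
fibo(6) = fibo(5) + fibo(4) = 5 + 3 = 8
fibo(7) = fibo(6) + fibo(5) = 8 + 5 = 13
fibo(8) = fibo(7) + fibo(6) = 13 + 8 = 21
fibo(9) = fibo(8) + fibo(7) = 21 + 13 = 34
fibo(10) = fibo(9) + fibo(8) = 34 + 21 = 55
fibo(11) = fibo(10) + fibo(9) = 55 + 34 = 89
fibo(12) = fibo(11) + fibo(10) = 89 + 55 = 144
fibo(13) = fibo(12) + fibo(11) = 144 + 89 = 233
fibo(14) = fibo(13) + fibo(12) = 233 + 144 = 377
fibo(15) = fibo(14) + fibo(13) = 377 + 233 = 610
fibo(16) = fibo(15) + fibo(14) = 610 + 377 = 987
fibo(17) = fibo(16) + fibo(15) = 987 + 610 = 1597
fibo(18) = fibo(17) + fibo(16) = 1597 + 987 = 2584
fibo(19) = fibo(18) + fibo(17) = 2584 + 1597 = 4181
fibo(20) = fibo(19) + fibo(18) = 4181 + 2584 = 6765
fibo(21) = fibo(20) + fibo(19) = 6765 + 4181 = 10946
fibo(22) = fibo(21) + fibo(20) = 10946 + 6765 = 17711
fibo(23) = fibo(22) + fibo(21) = 17711 + 10946 = 28657
fibo(24) = fibo(23) + fibo(22) = 28657 + 17711 = 46368
fibo(25) = fibo(24) + fibo(23) = 46368 + 28657 = 75025
fibo(26) = fibo(25) + fibo(24) = 75025 + 46368 = 121393
fibo(27) = fibo(26) + fibo(25) = 121393 + 75025 = 196418
fibo(28) = fibo(27) + fibo(26) = 196418 + 121393 = 317811
fibo(29) = fibo(28) + fibo(27) = 317811 + 196418 = 514229
fibo(30) = fibo(29) + fibo(28) = 514229 + 317811 = 832040

832040


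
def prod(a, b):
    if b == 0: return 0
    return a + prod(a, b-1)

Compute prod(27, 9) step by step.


prod(27, 9) = 27 + prod(27, 8)
prod(27, 8) = 27 + prod(27, 7)
prod(27, 7) = 27 + prod(27, 6)
prod(27, 6) = 27 + prod(27, 5)
prod(27, 5) = 27 + prod(27, 4)
prod(27, 4) = 27 + prod(27, 3)
prod(27, 3) = 27 + prod(27, 2)
prod(27, 2) = 27 + prod(27, 1)
prod(27, 1) = 27 + prod(27, 0)
prod(27, 0) = 0  (base case)
Total: 27 + 27 + 27 + 27 + 27 + 27 + 27 + 27 + 27 + 0 = 243

243


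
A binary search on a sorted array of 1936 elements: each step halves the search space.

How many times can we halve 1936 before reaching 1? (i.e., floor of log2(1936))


1936 / 2 = 968
968 / 2 = 484
484 / 2 = 242
242 / 2 = 121
121 / 2 = 60
60 / 2 = 30
30 / 2 = 15
15 / 2 = 7
7 / 2 = 3
3 / 2 = 1
Reached 1 after 10 halvings

10


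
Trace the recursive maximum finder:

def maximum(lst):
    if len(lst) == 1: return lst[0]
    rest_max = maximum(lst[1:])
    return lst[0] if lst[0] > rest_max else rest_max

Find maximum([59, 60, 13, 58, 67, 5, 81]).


maximum([59, 60, 13, 58, 67, 5, 81]): compare 59 with maximum([60, 13, 58, 67, 5, 81])
maximum([60, 13, 58, 67, 5, 81]): compare 60 with maximum([13, 58, 67, 5, 81])
maximum([13, 58, 67, 5, 81]): compare 13 with maximum([58, 67, 5, 81])
maximum([58, 67, 5, 81]): compare 58 with maximum([67, 5, 81])
maximum([67, 5, 81]): compare 67 with maximum([5, 81])
maximum([5, 81]): compare 5 with maximum([81])
maximum([81]) = 81  (base case)
Compare 5 with 81 -> 81
Compare 67 with 81 -> 81
Compare 58 with 81 -> 81
Compare 13 with 81 -> 81
Compare 60 with 81 -> 81
Compare 59 with 81 -> 81

81


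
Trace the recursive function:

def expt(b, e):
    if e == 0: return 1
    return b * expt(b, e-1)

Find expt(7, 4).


expt(7, 4)
= 7 * expt(7, 3)
= 7 * 7 * expt(7, 2)
= 7 * 7 * 7 * expt(7, 1)
= 7 * 7 * 7 * 7 * expt(7, 0)
= 7 * 7 * 7 * 7 * 1
= 2401

2401


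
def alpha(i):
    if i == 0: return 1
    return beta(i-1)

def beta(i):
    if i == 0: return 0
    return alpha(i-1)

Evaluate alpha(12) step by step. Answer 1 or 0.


alpha(12) = beta(11)
beta(11) = alpha(10)
alpha(10) = beta(9)
beta(9) = alpha(8)
alpha(8) = beta(7)
beta(7) = alpha(6)
alpha(6) = beta(5)
beta(5) = alpha(4)
alpha(4) = beta(3)
beta(3) = alpha(2)
alpha(2) = beta(1)
beta(1) = alpha(0)
alpha(0) = 1  (base case)
Result: 1

1


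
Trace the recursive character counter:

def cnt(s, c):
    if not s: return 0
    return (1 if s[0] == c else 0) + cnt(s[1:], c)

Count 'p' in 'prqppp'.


s[0]='p' == 'p' -> 1
s[0]='r' != 'p' -> 0
s[0]='q' != 'p' -> 0
s[0]='p' == 'p' -> 1
s[0]='p' == 'p' -> 1
s[0]='p' == 'p' -> 1
Sum: 1 + 0 + 0 + 1 + 1 + 1 = 4

4


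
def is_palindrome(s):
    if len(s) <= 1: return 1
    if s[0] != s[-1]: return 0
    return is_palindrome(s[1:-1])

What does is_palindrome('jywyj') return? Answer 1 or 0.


is_palindrome('jywyj'): s[0]='j' == s[-1]='j' -> check is_palindrome('ywy')
is_palindrome('ywy'): s[0]='y' == s[-1]='y' -> check is_palindrome('w')
is_palindrome('w'): len <= 1 -> return 1  (base case)
Result: 1 (palindrome)

1


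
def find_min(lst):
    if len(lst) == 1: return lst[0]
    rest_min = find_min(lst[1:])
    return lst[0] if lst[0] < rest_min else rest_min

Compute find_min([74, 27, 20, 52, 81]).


find_min([74, 27, 20, 52, 81]): compare 74 with find_min([27, 20, 52, 81])
find_min([27, 20, 52, 81]): compare 27 with find_min([20, 52, 81])
find_min([20, 52, 81]): compare 20 with find_min([52, 81])
find_min([52, 81]): compare 52 with find_min([81])
find_min([81]) = 81  (base case)
Compare 52 with 81 -> 52
Compare 20 with 52 -> 20
Compare 27 with 20 -> 20
Compare 74 with 20 -> 20

20


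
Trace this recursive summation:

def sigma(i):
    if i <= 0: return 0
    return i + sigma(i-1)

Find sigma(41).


sigma(41)
= 41 + 40 + 39 + 38 + 37 + 36 + 35 + 34 + 33 + 32 + 31 + 30 + 29 + 28 + 27 + 26 + 25 + 24 + 23 + 22 + 21 + 20 + 19 + 18 + 17 + 16 + 15 + 14 + 13 + 12 + 11 + 10 + 9 + 8 + 7 + 6 + 5 + 4 + 3 + 2 + 1 + sigma(0)
= 41 + 40 + 39 + 38 + 37 + 36 + 35 + 34 + 33 + 32 + 31 + 30 + 29 + 28 + 27 + 26 + 25 + 24 + 23 + 22 + 21 + 20 + 19 + 18 + 17 + 16 + 15 + 14 + 13 + 12 + 11 + 10 + 9 + 8 + 7 + 6 + 5 + 4 + 3 + 2 + 1 + 0
= 861

861
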